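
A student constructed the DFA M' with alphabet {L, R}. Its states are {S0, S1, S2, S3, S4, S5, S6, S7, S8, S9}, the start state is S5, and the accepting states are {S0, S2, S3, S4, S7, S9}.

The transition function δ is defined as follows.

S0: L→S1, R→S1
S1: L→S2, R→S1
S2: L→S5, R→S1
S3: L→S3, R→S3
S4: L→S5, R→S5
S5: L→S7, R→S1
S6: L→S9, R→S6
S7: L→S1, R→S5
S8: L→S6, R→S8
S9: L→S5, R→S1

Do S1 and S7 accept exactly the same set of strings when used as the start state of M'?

States {S0,S3,S4,S6,S8,S9} cannot be reached from the start state, so discard them.
Initial partition by acceptance: {S2,S7} | {S1,S5}.
The partition is now stable with 2 blocks: {S2,S7} | {S1,S5}.
S1 and S7 end up in different blocks, so they are distinguishable. For instance, the string 'ε' is accepted from only S7.

No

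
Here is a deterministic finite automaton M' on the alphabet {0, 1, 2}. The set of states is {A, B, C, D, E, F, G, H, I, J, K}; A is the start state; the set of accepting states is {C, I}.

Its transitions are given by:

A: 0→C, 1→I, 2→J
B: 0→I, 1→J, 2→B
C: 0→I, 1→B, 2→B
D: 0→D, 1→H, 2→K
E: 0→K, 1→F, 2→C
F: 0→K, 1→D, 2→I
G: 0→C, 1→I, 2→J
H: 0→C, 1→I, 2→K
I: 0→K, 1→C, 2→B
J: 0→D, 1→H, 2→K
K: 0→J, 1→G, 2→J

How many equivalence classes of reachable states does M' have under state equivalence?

5

Reachable states from the start: {A,B,C,D,G,H,I,J,K}. Unreachable: {E,F} — drop them.
Initial partition by acceptance: {C,I} | {A,B,D,G,H,J,K}.
Split {C,I} by δ(·,0) → {C} and {I}.
On input 0, block {A,B,D,G,H,J,K} splits into {A,G,H} and {D,J,K} and {B}.
Stable partition: {C} | {A,G,H} | {I} | {D,J,K} | {B} — 5 equivalence classes.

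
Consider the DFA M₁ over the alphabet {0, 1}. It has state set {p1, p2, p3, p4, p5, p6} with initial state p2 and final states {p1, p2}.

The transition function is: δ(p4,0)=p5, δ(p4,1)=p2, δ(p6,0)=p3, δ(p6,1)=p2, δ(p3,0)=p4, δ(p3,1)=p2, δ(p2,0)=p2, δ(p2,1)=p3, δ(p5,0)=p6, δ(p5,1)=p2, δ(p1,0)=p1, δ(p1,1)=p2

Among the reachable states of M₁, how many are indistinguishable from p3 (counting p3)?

4

Reachable states from the start: {p2,p3,p4,p5,p6}. Unreachable: {p1} — drop them.
Start with accepting vs non-accepting: {p2} | {p3,p4,p5,p6}.
No further refinement is possible. Final partition (2 blocks): {p2} | {p3,p4,p5,p6}.
State p3 belongs to the block {p3,p4,p5,p6}, which has 4 states.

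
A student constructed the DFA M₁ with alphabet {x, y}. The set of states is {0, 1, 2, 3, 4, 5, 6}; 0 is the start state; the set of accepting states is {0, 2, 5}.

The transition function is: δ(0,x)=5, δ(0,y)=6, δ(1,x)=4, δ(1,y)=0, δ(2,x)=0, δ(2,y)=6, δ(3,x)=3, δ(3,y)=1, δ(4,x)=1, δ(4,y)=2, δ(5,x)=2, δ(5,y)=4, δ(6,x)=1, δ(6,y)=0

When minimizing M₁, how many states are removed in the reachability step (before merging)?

No path from 0 leads to 3; the other 6 states are all reachable.

1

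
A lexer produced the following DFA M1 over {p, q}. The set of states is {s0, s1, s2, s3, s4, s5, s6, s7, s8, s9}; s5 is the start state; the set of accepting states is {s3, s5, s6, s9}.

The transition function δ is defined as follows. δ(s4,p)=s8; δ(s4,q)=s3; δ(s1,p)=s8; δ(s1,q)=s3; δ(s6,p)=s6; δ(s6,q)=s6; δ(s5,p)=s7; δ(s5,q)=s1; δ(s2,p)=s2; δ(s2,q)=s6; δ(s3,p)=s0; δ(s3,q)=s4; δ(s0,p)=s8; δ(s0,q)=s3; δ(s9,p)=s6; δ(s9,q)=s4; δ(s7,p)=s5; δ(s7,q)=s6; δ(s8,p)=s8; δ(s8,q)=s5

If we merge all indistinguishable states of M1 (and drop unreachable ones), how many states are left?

Reachable states from the start: {s0,s1,s3,s4,s5,s6,s7,s8}. Unreachable: {s2,s9} — drop them.
Initial partition by acceptance: {s3,s5,s6} | {s0,s1,s4,s7,s8}.
Split {s3,s5,s6} by δ(·,p) → {s3,s5} and {s6}.
Refine {s0,s1,s4,s7,s8} on symbol p: members go to different blocks, giving {s0,s1,s4,s8} and {s7}.
Refine {s3,s5} on symbol p: members go to different blocks, giving {s3} and {s5}.
On input q, block {s0,s1,s4,s8} splits into {s0,s1,s4} and {s8}.
The partition is now stable with 6 blocks: {s3} | {s0,s1,s4} | {s6} | {s7} | {s5} | {s8}.

6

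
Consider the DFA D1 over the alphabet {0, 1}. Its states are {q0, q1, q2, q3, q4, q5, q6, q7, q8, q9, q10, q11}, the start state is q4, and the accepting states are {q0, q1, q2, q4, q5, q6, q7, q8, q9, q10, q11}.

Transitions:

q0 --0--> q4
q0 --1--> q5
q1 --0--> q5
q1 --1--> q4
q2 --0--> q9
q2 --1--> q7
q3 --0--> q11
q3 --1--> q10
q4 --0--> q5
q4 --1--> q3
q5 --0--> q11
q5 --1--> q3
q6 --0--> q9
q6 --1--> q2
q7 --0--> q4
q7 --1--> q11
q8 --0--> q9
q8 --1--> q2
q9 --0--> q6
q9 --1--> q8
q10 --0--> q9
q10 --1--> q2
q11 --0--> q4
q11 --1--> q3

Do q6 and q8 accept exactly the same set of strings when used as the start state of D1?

Yes

First remove the unreachable states {q0,q1}; 10 states remain.
Start with accepting vs non-accepting: {q2,q4,q5,q6,q7,q8,q9,q10,q11} | {q3}.
Refine {q2,q4,q5,q6,q7,q8,q9,q10,q11} on symbol 1: members go to different blocks, giving {q2,q6,q7,q8,q9,q10} and {q4,q5,q11}.
Refine {q2,q6,q7,q8,q9,q10} on symbol 0: members go to different blocks, giving {q2,q6,q8,q9,q10} and {q7}.
Split {q2,q6,q8,q9,q10} by δ(·,1) → {q6,q8,q9,q10} and {q2}.
Refine {q6,q8,q9,q10} on symbol 1: members go to different blocks, giving {q6,q8,q10} and {q9}.
Stable partition: {q6,q8,q10} | {q3} | {q4,q5,q11} | {q7} | {q2} | {q9} — 6 equivalence classes.
q6 and q8 lie in the same block of the stable partition, so they are equivalent — no string distinguishes them.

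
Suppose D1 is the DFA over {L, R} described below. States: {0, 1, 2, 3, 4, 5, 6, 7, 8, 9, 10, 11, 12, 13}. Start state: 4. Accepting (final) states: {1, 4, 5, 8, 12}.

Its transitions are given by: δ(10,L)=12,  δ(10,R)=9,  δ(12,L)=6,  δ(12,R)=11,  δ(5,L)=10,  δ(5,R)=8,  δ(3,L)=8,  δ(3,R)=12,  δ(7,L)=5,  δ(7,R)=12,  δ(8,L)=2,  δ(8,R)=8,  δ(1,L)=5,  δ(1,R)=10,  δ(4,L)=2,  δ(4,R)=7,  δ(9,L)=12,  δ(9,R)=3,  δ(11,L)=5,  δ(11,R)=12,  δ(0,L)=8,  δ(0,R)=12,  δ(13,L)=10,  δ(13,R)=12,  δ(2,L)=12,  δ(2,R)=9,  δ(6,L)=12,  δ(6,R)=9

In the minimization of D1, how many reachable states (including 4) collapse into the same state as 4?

2

Reachable states from the start: {2,3,4,5,6,7,8,9,10,11,12}. Unreachable: {0,1,13} — drop them.
P0 = {4,5,8,12} | {2,3,6,7,9,10,11}.
Refine {4,5,8,12} on symbol R: members go to different blocks, giving {4,12} and {5,8}.
On input L, block {2,3,6,7,9,10,11} splits into {2,6,9,10} and {3,7,11}.
On input R, block {2,6,9,10} splits into {2,6,10} and {9}.
No further refinement is possible. Final partition (5 blocks): {4,12} | {2,6,10} | {5,8} | {3,7,11} | {9}.
The equivalence class containing 4 is {4,12}, of size 2.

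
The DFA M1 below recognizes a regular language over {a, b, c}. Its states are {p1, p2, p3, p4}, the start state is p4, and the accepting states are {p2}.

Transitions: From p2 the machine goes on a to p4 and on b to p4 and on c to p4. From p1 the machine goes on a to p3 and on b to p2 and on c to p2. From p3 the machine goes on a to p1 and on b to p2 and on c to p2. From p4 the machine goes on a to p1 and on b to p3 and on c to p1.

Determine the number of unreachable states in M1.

A breadth-first search from the start state visits every state.

0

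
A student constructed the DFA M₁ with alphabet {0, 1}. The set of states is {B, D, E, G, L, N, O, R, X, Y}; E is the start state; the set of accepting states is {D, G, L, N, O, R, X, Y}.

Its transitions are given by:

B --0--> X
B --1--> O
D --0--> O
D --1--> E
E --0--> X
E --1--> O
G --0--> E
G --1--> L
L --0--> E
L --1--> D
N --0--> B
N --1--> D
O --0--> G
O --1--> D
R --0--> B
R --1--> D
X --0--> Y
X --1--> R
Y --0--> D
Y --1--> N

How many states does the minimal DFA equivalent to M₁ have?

Initial partition by acceptance: {D,G,L,N,O,R,X,Y} | {B,E}.
Split {D,G,L,N,O,R,X,Y} by δ(·,0) → {D,O,X,Y} and {G,L,N,R}.
On input 0, block {D,O,X,Y} splits into {D,X,Y} and {O}.
Split {D,X,Y} by δ(·,0) → {X,Y} and {D}.
Refine {X,Y} on symbol 0: members go to different blocks, giving {X} and {Y}.
On input 1, block {G,L,N,R} splits into {L,N,R} and {G}.
No further refinement is possible. Final partition (7 blocks): {X} | {B,E} | {L,N,R} | {O} | {D} | {Y} | {G}.

7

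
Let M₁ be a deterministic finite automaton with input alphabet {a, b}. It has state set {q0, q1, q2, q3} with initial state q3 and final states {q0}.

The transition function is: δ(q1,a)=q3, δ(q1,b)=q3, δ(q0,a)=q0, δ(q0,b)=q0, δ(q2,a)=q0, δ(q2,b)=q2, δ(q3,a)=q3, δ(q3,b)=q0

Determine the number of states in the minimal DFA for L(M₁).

States {q1,q2} cannot be reached from the start state, so discard them.
Start with accepting vs non-accepting: {q0} | {q3}.
Stable partition: {q0} | {q3} — 2 equivalence classes.

2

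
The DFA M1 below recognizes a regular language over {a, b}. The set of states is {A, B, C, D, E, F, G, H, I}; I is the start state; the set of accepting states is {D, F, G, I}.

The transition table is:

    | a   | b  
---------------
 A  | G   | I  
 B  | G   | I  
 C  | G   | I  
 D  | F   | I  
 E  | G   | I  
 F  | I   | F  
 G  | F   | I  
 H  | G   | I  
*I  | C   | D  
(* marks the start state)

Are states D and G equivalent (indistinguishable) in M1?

Yes

Reachable states from the start: {C,D,F,G,I}. Unreachable: {A,B,E,H} — drop them.
Initial partition by acceptance: {D,F,G,I} | {C}.
On input a, block {D,F,G,I} splits into {D,F,G} and {I}.
Refine {D,F,G} on symbol a: members go to different blocks, giving {D,G} and {F}.
No further refinement is possible. Final partition (4 blocks): {D,G} | {C} | {I} | {F}.
D and G lie in the same block of the stable partition, so they are equivalent — no string distinguishes them.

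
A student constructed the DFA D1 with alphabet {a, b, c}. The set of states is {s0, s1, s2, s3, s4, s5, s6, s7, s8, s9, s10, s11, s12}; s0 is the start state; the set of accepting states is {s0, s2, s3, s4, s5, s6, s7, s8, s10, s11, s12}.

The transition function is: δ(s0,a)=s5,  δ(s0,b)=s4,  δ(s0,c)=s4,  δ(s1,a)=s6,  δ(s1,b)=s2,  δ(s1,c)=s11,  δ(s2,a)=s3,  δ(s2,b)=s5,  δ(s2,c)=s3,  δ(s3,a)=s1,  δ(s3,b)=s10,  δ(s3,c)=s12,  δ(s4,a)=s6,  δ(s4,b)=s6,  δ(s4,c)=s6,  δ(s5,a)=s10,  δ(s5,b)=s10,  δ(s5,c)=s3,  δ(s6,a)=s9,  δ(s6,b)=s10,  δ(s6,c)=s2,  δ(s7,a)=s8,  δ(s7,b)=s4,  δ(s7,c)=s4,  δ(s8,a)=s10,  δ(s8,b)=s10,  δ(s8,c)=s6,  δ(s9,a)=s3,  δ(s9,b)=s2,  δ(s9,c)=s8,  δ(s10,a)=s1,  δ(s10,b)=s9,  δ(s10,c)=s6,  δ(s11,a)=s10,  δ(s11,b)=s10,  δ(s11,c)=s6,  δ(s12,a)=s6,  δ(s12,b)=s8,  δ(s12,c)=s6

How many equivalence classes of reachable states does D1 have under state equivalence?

7

States {s7} cannot be reached from the start state, so discard them.
P0 = {s0,s2,s3,s4,s5,s6,s8,s10,s11,s12} | {s1,s9}.
Split {s0,s2,s3,s4,s5,s6,s8,s10,s11,s12} by δ(·,a) → {s0,s2,s4,s5,s8,s11,s12} and {s3,s6,s10}.
On input a, block {s0,s2,s4,s5,s8,s11,s12} splits into {s2,s4,s5,s8,s11,s12} and {s0}.
Split {s2,s4,s5,s8,s11,s12} by δ(·,b) → {s4,s5,s8,s11} and {s2,s12}.
Refine {s3,s6,s10} on symbol b: members go to different blocks, giving {s3,s6} and {s10}.
Refine {s4,s5,s8,s11} on symbol a: members go to different blocks, giving {s5,s8,s11} and {s4}.
The partition is now stable with 7 blocks: {s5,s8,s11} | {s1,s9} | {s3,s6} | {s0} | {s2,s12} | {s10} | {s4}.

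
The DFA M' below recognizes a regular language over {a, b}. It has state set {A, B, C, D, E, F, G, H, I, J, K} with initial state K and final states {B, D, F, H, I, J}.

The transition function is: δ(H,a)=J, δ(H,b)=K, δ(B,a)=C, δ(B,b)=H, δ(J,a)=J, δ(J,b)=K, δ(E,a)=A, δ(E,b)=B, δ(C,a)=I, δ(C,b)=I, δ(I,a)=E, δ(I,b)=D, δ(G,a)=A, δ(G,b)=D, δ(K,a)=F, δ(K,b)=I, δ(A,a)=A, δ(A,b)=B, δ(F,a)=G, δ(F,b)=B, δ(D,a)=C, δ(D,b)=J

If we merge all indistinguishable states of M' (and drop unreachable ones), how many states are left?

5

P0 = {B,D,F,H,I,J} | {A,C,E,G,K}.
Split {B,D,F,H,I,J} by δ(·,a) → {B,D,F,I} and {H,J}.
On input b, block {B,D,F,I} splits into {B,D} and {F,I}.
Split {A,C,E,G,K} by δ(·,a) → {A,E,G} and {C,K}.
No further refinement is possible. Final partition (5 blocks): {B,D} | {A,E,G} | {H,J} | {F,I} | {C,K}.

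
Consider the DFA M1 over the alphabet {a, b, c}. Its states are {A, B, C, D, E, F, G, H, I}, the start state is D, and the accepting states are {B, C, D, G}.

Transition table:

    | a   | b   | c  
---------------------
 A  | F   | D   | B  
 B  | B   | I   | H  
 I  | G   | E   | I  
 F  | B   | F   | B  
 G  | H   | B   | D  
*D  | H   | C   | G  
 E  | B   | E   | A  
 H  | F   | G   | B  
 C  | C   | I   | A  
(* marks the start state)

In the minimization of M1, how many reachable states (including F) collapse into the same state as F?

Initial partition by acceptance: {B,C,D,G} | {A,E,F,H,I}.
Split {B,C,D,G} by δ(·,a) → {B,C} and {D,G}.
Split {A,E,F,H,I} by δ(·,a) → {A,H} and {E,F} and {I}.
On input c, block {E,F} splits into {E} and {F}.
The partition is now stable with 6 blocks: {B,C} | {A,H} | {D,G} | {E} | {I} | {F}.
The equivalence class containing F is {F}, of size 1.

1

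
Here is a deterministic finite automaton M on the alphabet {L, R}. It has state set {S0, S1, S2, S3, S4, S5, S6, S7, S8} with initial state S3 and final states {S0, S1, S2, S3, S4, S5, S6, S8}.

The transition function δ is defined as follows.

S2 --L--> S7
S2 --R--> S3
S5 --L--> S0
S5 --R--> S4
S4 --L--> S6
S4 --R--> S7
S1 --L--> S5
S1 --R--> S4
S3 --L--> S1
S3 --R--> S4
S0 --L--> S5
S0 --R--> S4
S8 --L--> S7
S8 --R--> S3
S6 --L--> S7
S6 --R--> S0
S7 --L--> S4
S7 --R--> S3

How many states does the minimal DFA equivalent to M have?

4

Reachable states from the start: {S0,S1,S3,S4,S5,S6,S7}. Unreachable: {S2,S8} — drop them.
Start with accepting vs non-accepting: {S0,S1,S3,S4,S5,S6} | {S7}.
On input L, block {S0,S1,S3,S4,S5,S6} splits into {S0,S1,S3,S4,S5} and {S6}.
Split {S0,S1,S3,S4,S5} by δ(·,L) → {S0,S1,S3,S5} and {S4}.
Stable partition: {S0,S1,S3,S5} | {S7} | {S6} | {S4} — 4 equivalence classes.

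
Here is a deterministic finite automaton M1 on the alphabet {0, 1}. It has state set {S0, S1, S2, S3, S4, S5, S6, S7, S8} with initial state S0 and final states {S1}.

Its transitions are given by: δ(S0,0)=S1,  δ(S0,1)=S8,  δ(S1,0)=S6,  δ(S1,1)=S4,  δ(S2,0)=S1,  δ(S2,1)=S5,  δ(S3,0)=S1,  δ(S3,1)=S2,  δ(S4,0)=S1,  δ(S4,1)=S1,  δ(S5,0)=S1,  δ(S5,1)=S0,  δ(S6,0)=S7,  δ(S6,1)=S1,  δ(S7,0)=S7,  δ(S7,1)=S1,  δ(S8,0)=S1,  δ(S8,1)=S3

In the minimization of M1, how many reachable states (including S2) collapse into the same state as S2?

5

Initial partition by acceptance: {S1} | {S0,S2,S3,S4,S5,S6,S7,S8}.
On input 0, block {S0,S2,S3,S4,S5,S6,S7,S8} splits into {S0,S2,S3,S4,S5,S8} and {S6,S7}.
Refine {S0,S2,S3,S4,S5,S8} on symbol 1: members go to different blocks, giving {S0,S2,S3,S5,S8} and {S4}.
No further refinement is possible. Final partition (4 blocks): {S1} | {S0,S2,S3,S5,S8} | {S6,S7} | {S4}.
State S2 belongs to the block {S0,S2,S3,S5,S8}, which has 5 states.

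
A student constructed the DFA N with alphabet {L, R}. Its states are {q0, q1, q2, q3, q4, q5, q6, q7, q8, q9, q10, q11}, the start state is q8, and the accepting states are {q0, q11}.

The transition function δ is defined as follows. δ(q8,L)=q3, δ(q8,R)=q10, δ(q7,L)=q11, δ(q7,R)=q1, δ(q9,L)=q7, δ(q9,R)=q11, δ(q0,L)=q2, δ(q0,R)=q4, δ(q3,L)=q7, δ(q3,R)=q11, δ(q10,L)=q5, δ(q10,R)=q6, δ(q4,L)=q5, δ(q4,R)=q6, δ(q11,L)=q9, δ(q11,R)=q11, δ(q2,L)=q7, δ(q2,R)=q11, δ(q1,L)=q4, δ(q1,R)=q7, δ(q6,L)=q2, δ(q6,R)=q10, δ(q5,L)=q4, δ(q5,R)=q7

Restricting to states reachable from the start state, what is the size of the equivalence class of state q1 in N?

2

States {q0} cannot be reached from the start state, so discard them.
Initial partition by acceptance: {q11} | {q1,q2,q3,q4,q5,q6,q7,q8,q9,q10}.
On input L, block {q1,q2,q3,q4,q5,q6,q7,q8,q9,q10} splits into {q1,q2,q3,q4,q5,q6,q8,q9,q10} and {q7}.
On input L, block {q1,q2,q3,q4,q5,q6,q8,q9,q10} splits into {q1,q4,q5,q6,q8,q10} and {q2,q3,q9}.
Refine {q1,q4,q5,q6,q8,q10} on symbol L: members go to different blocks, giving {q1,q4,q5,q10} and {q6,q8}.
Split {q1,q4,q5,q10} by δ(·,R) → {q1,q5} and {q4,q10}.
The partition is now stable with 6 blocks: {q11} | {q1,q5} | {q7} | {q2,q3,q9} | {q6,q8} | {q4,q10}.
State q1 belongs to the block {q1,q5}, which has 2 states.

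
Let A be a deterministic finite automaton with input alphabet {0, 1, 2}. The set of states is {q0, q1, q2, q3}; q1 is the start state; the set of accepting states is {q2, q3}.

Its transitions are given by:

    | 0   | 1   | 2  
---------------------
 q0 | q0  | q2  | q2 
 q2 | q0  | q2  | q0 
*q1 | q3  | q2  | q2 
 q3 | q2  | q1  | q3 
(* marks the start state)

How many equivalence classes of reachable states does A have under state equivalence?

Initial partition by acceptance: {q2,q3} | {q0,q1}.
Refine {q2,q3} on symbol 0: members go to different blocks, giving {q2} and {q3}.
Split {q0,q1} by δ(·,0) → {q0} and {q1}.
Stable partition: {q2} | {q0} | {q3} | {q1} — 4 equivalence classes.

4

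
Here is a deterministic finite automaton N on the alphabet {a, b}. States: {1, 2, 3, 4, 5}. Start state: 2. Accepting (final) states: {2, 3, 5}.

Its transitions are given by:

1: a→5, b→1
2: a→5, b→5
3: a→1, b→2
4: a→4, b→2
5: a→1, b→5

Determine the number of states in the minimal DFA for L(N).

First remove the unreachable states {3,4}; 3 states remain.
P0 = {2,5} | {1}.
Refine {2,5} on symbol a: members go to different blocks, giving {2} and {5}.
No further refinement is possible. Final partition (3 blocks): {2} | {1} | {5}.

3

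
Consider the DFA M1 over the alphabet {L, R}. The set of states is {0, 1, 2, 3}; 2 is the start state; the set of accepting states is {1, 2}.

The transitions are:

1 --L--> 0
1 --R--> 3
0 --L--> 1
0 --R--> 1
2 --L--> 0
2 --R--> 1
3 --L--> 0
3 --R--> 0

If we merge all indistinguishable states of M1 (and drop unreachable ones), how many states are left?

Every state is reachable, so we keep all 4.
Initial partition by acceptance: {1,2} | {0,3}.
Refine {1,2} on symbol R: members go to different blocks, giving {1} and {2}.
On input L, block {0,3} splits into {0} and {3}.
Stable partition: {1} | {0} | {2} | {3} — 4 equivalence classes.

4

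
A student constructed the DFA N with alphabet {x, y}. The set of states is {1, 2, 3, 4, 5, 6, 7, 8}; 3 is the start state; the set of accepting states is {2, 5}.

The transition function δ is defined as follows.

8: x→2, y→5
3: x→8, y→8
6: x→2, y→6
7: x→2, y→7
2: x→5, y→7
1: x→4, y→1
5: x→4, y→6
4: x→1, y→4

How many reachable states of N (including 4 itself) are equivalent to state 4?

Every state is reachable, so we keep all 8.
Start with accepting vs non-accepting: {2,5} | {1,3,4,6,7,8}.
Split {2,5} by δ(·,x) → {2} and {5}.
Refine {1,3,4,6,7,8} on symbol x: members go to different blocks, giving {1,3,4} and {6,7,8}.
Refine {1,3,4} on symbol x: members go to different blocks, giving {1,4} and {3}.
Refine {6,7,8} on symbol y: members go to different blocks, giving {6,7} and {8}.
No further refinement is possible. Final partition (6 blocks): {2} | {1,4} | {5} | {6,7} | {3} | {8}.
The equivalence class containing 4 is {1,4}, of size 2.

2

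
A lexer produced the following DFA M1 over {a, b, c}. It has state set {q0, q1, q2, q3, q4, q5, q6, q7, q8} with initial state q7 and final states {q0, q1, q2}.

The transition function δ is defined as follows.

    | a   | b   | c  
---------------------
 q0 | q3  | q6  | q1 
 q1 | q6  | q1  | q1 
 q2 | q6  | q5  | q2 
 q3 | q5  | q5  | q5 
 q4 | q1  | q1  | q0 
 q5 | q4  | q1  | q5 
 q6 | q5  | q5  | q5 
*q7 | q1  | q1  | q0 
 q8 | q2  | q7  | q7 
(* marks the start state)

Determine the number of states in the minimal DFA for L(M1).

5

Reachable states from the start: {q0,q1,q3,q4,q5,q6,q7}. Unreachable: {q2,q8} — drop them.
Start with accepting vs non-accepting: {q0,q1} | {q3,q4,q5,q6,q7}.
Refine {q0,q1} on symbol b: members go to different blocks, giving {q0} and {q1}.
On input a, block {q3,q4,q5,q6,q7} splits into {q3,q5,q6} and {q4,q7}.
On input a, block {q3,q5,q6} splits into {q3,q6} and {q5}.
The partition is now stable with 5 blocks: {q0} | {q3,q6} | {q1} | {q4,q7} | {q5}.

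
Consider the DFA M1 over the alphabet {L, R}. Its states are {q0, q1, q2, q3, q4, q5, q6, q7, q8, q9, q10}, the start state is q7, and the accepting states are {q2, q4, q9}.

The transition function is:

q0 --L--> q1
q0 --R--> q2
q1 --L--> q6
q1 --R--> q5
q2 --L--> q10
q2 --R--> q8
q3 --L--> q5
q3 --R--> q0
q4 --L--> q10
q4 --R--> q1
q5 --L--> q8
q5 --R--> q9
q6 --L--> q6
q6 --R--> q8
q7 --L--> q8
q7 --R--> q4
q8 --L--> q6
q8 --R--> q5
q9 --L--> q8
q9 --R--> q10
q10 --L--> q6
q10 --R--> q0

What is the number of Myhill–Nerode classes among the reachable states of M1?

4

First remove the unreachable states {q3}; 10 states remain.
P0 = {q2,q4,q9} | {q0,q1,q5,q6,q7,q8,q10}.
On input R, block {q0,q1,q5,q6,q7,q8,q10} splits into {q1,q6,q8,q10} and {q0,q5,q7}.
On input R, block {q1,q6,q8,q10} splits into {q1,q8,q10} and {q6}.
No further refinement is possible. Final partition (4 blocks): {q2,q4,q9} | {q1,q8,q10} | {q0,q5,q7} | {q6}.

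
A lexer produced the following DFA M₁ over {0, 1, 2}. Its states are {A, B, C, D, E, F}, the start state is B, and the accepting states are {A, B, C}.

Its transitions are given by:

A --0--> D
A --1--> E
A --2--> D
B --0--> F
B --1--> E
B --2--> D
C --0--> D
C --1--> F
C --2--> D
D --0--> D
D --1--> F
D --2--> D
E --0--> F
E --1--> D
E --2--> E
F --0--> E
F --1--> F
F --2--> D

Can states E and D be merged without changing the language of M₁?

Yes

Reachable states from the start: {B,D,E,F}. Unreachable: {A,C} — drop them.
Start with accepting vs non-accepting: {B} | {D,E,F}.
Stable partition: {B} | {D,E,F} — 2 equivalence classes.
E and D lie in the same block of the stable partition, so they are equivalent — no string distinguishes them.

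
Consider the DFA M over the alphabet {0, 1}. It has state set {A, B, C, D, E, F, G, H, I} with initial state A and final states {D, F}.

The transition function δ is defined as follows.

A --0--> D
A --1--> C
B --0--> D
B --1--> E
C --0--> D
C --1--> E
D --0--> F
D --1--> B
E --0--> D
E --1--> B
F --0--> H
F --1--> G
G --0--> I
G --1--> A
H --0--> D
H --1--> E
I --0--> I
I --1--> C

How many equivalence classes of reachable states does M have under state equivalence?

Initial partition by acceptance: {D,F} | {A,B,C,E,G,H,I}.
Split {D,F} by δ(·,0) → {D} and {F}.
On input 0, block {A,B,C,E,G,H,I} splits into {A,B,C,E,H} and {G,I}.
The partition is now stable with 4 blocks: {D} | {A,B,C,E,H} | {F} | {G,I}.

4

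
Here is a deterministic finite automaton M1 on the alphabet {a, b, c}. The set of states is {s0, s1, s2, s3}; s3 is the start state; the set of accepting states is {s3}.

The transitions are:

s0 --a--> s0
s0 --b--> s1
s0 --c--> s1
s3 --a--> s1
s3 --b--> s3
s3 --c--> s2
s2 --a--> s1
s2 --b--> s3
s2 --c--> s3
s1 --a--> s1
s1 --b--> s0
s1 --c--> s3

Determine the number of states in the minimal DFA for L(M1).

P0 = {s3} | {s0,s1,s2}.
Split {s0,s1,s2} by δ(·,b) → {s0,s1} and {s2}.
Split {s0,s1} by δ(·,c) → {s0} and {s1}.
Stable partition: {s3} | {s0} | {s2} | {s1} — 4 equivalence classes.

4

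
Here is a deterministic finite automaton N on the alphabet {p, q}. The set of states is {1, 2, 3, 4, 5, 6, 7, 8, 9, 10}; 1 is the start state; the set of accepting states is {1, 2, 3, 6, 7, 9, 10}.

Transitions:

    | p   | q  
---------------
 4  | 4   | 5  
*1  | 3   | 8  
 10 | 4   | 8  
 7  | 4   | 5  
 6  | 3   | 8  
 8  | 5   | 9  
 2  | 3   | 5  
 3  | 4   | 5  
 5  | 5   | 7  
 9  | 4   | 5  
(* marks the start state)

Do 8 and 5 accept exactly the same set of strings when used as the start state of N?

States {2,6,10} cannot be reached from the start state, so discard them.
Initial partition by acceptance: {1,3,7,9} | {4,5,8}.
On input p, block {1,3,7,9} splits into {3,7,9} and {1}.
Split {4,5,8} by δ(·,q) → {5,8} and {4}.
No further refinement is possible. Final partition (4 blocks): {3,7,9} | {5,8} | {1} | {4}.
8 and 5 lie in the same block of the stable partition, so they are equivalent — no string distinguishes them.

Yes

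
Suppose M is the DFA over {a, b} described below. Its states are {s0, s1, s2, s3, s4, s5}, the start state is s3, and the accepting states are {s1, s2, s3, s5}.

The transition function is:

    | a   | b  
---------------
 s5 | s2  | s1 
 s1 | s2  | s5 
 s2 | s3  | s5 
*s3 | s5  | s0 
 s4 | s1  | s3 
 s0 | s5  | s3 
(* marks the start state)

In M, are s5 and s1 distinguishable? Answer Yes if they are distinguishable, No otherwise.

No

Reachable states from the start: {s0,s1,s2,s3,s5}. Unreachable: {s4} — drop them.
Start with accepting vs non-accepting: {s1,s2,s3,s5} | {s0}.
Refine {s1,s2,s3,s5} on symbol b: members go to different blocks, giving {s1,s2,s5} and {s3}.
Split {s1,s2,s5} by δ(·,a) → {s1,s5} and {s2}.
Stable partition: {s1,s5} | {s0} | {s3} | {s2} — 4 equivalence classes.
s5 and s1 lie in the same block of the stable partition, so they are equivalent — no string distinguishes them.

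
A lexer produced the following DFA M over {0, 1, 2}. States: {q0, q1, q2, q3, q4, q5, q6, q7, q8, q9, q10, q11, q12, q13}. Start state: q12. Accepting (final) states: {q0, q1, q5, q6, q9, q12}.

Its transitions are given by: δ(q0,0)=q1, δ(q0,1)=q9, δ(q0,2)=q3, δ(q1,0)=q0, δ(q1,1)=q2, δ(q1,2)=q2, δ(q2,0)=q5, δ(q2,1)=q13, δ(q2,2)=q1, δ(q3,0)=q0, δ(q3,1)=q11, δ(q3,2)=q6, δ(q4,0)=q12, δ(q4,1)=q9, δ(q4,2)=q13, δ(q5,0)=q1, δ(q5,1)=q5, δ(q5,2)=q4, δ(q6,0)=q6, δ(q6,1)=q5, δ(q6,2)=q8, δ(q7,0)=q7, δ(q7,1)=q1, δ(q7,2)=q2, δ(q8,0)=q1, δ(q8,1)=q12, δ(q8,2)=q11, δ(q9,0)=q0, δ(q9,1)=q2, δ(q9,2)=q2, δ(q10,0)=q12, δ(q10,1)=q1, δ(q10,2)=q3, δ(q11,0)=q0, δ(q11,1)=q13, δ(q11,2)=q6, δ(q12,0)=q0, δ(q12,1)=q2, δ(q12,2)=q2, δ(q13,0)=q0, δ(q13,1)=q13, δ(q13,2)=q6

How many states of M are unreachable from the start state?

2

BFS from q12 reaches {q0, q1, q2, q3, q4, q5, q6, q8, q9, q11, q12, q13}; the 2 state(s) q7, q10 are never visited.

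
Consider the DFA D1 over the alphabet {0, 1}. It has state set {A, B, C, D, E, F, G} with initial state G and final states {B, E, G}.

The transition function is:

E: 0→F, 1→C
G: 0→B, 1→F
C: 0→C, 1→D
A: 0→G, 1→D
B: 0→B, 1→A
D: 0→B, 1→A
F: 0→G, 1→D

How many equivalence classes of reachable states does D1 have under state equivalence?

2

First remove the unreachable states {C,E}; 5 states remain.
Start with accepting vs non-accepting: {B,G} | {A,D,F}.
No further refinement is possible. Final partition (2 blocks): {B,G} | {A,D,F}.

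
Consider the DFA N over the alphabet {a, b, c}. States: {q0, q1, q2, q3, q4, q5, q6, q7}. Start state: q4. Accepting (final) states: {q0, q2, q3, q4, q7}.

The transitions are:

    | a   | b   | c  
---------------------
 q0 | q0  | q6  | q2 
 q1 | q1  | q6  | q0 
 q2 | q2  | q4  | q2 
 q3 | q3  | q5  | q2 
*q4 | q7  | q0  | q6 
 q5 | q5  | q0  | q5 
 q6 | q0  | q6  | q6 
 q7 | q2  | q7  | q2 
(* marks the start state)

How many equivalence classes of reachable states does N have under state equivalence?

Reachable states from the start: {q0,q2,q4,q6,q7}. Unreachable: {q1,q3,q5} — drop them.
Start with accepting vs non-accepting: {q0,q2,q4,q7} | {q6}.
Refine {q0,q2,q4,q7} on symbol b: members go to different blocks, giving {q2,q4,q7} and {q0}.
Refine {q2,q4,q7} on symbol b: members go to different blocks, giving {q2,q7} and {q4}.
Refine {q2,q7} on symbol b: members go to different blocks, giving {q2} and {q7}.
Stable partition: {q2} | {q6} | {q0} | {q4} | {q7} — 5 equivalence classes.

5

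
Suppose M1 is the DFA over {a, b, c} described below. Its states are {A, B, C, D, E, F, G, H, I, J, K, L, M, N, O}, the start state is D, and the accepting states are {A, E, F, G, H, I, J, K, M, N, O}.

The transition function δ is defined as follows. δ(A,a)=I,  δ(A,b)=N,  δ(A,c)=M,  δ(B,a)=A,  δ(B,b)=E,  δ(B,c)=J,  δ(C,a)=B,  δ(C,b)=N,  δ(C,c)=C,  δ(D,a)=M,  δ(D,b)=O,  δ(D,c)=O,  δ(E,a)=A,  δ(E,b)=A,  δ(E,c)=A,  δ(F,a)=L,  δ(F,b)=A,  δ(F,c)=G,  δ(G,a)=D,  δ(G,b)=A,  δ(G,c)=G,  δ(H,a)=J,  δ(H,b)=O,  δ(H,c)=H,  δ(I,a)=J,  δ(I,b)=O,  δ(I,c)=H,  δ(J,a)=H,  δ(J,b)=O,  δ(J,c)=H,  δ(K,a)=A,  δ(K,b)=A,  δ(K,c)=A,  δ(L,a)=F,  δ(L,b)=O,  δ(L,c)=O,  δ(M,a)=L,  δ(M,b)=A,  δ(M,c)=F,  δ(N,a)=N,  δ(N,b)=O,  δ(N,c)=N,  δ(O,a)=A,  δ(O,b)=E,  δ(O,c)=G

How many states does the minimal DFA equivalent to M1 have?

Reachable states from the start: {A,D,E,F,G,H,I,J,L,M,N,O}. Unreachable: {B,C,K} — drop them.
P0 = {A,E,F,G,H,I,J,M,N,O} | {D,L}.
On input a, block {A,E,F,G,H,I,J,M,N,O} splits into {A,E,H,I,J,N,O} and {F,G,M}.
Split {A,E,H,I,J,N,O} by δ(·,c) → {E,H,I,J,N} and {A,O}.
Refine {E,H,I,J,N} on symbol a: members go to different blocks, giving {H,I,J,N} and {E}.
Split {A,O} by δ(·,a) → {A} and {O}.
No further refinement is possible. Final partition (6 blocks): {H,I,J,N} | {D,L} | {F,G,M} | {A} | {E} | {O}.

6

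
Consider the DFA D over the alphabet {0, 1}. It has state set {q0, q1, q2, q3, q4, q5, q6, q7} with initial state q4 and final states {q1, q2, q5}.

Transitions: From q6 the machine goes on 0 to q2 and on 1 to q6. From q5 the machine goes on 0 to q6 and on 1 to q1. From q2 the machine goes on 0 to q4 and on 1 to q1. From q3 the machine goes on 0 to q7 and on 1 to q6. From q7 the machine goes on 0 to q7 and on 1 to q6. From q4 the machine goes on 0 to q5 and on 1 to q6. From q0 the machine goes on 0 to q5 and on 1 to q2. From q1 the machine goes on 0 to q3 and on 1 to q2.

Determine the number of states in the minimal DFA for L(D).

4

First remove the unreachable states {q0}; 7 states remain.
Initial partition by acceptance: {q1,q2,q5} | {q3,q4,q6,q7}.
On input 0, block {q3,q4,q6,q7} splits into {q3,q7} and {q4,q6}.
Split {q1,q2,q5} by δ(·,0) → {q2,q5} and {q1}.
The partition is now stable with 4 blocks: {q2,q5} | {q3,q7} | {q4,q6} | {q1}.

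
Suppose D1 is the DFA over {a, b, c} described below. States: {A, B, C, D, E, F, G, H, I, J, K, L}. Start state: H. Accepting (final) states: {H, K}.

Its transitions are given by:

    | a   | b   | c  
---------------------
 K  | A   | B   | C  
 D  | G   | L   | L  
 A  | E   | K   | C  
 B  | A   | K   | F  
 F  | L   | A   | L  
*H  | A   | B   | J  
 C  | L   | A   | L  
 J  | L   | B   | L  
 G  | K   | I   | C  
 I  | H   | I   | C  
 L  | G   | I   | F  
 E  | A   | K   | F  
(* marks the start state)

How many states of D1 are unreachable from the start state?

BFS from H reaches {A, B, C, E, F, G, H, I, J, K, L}; the 1 state(s) D are never visited.

1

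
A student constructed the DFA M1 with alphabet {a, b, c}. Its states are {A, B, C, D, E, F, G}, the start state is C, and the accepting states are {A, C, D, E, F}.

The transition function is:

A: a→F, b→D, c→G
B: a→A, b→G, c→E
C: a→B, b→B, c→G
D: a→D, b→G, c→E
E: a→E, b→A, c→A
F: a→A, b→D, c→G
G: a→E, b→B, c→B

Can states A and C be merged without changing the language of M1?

Initial partition by acceptance: {A,C,D,E,F} | {B,G}.
Refine {A,C,D,E,F} on symbol a: members go to different blocks, giving {A,D,E,F} and {C}.
Split {A,D,E,F} by δ(·,b) → {A,E,F} and {D}.
On input b, block {A,E,F} splits into {A,F} and {E}.
On input a, block {B,G} splits into {B} and {G}.
No further refinement is possible. Final partition (6 blocks): {A,F} | {B} | {C} | {D} | {E} | {G}.
A and C end up in different blocks, so they are distinguishable. For instance, the string 'a' is accepted from only A.

No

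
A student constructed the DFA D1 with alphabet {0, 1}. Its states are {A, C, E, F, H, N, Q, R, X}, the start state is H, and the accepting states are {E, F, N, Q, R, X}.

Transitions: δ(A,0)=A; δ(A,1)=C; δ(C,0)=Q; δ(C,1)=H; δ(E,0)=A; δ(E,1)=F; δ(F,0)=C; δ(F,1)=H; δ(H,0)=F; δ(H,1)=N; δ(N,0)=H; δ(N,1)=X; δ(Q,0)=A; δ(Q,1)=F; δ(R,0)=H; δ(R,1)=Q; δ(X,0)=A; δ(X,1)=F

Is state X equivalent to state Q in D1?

Yes

First remove the unreachable states {E,R}; 7 states remain.
P0 = {F,N,Q,X} | {A,C,H}.
On input 1, block {F,N,Q,X} splits into {N,Q,X} and {F}.
On input 1, block {N,Q,X} splits into {Q,X} and {N}.
Refine {A,C,H} on symbol 0: members go to different blocks, giving {H} and {C} and {A}.
No further refinement is possible. Final partition (6 blocks): {Q,X} | {H} | {F} | {N} | {C} | {A}.
X and Q lie in the same block of the stable partition, so they are equivalent — no string distinguishes them.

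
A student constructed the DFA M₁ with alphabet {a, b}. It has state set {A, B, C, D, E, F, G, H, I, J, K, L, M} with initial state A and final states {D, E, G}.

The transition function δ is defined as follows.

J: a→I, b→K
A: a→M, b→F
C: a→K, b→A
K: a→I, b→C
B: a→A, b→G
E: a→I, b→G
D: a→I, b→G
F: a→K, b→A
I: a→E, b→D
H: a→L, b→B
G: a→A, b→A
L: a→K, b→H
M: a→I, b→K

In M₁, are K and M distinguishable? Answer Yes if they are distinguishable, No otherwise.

First remove the unreachable states {B,H,J,L}; 9 states remain.
Initial partition by acceptance: {D,E,G} | {A,C,F,I,K,M}.
Split {D,E,G} by δ(·,b) → {D,E} and {G}.
On input a, block {A,C,F,I,K,M} splits into {A,C,F,K,M} and {I}.
Refine {A,C,F,K,M} on symbol a: members go to different blocks, giving {A,C,F} and {K,M}.
Split {K,M} by δ(·,b) → {K} and {M}.
On input a, block {A,C,F} splits into {C,F} and {A}.
No further refinement is possible. Final partition (7 blocks): {D,E} | {C,F} | {G} | {I} | {K} | {M} | {A}.
K and M end up in different blocks, so they are distinguishable. For instance, the string 'baa' is accepted from only M.

Yes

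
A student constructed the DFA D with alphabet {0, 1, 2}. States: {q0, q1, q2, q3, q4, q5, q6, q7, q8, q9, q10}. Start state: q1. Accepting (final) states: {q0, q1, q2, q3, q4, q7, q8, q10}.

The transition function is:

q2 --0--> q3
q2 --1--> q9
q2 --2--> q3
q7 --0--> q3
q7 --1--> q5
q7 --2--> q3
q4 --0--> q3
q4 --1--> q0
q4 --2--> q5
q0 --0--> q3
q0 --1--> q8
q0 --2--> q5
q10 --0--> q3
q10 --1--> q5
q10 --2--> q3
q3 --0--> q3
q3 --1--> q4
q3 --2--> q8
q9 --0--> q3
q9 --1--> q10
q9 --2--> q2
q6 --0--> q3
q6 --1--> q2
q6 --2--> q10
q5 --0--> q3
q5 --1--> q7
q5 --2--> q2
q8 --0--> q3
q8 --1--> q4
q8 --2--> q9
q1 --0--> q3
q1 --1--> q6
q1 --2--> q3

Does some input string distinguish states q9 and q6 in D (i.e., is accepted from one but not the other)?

Every state is reachable, so we keep all 11.
P0 = {q0,q1,q2,q3,q4,q7,q8,q10} | {q5,q6,q9}.
On input 1, block {q0,q1,q2,q3,q4,q7,q8,q10} splits into {q0,q3,q4,q8} and {q1,q2,q7,q10}.
On input 2, block {q0,q3,q4,q8} splits into {q0,q4,q8} and {q3}.
No further refinement is possible. Final partition (4 blocks): {q0,q4,q8} | {q5,q6,q9} | {q1,q2,q7,q10} | {q3}.
q9 and q6 lie in the same block of the stable partition, so they are equivalent — no string distinguishes them.

No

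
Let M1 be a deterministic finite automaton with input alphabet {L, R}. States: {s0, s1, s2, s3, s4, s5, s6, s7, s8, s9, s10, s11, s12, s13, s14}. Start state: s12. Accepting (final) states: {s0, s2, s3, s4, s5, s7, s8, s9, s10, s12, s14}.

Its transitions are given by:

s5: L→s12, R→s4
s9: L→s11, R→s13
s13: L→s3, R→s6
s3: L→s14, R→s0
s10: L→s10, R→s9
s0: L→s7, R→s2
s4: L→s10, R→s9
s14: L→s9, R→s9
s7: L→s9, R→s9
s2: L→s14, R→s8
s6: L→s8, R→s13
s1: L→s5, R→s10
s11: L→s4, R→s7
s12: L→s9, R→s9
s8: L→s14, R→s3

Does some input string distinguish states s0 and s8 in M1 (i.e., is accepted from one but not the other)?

States {s1,s5} cannot be reached from the start state, so discard them.
Start with accepting vs non-accepting: {s0,s2,s3,s4,s7,s8,s9,s10,s12,s14} | {s6,s11,s13}.
On input L, block {s0,s2,s3,s4,s7,s8,s9,s10,s12,s14} splits into {s0,s2,s3,s4,s7,s8,s10,s12,s14} and {s9}.
Refine {s0,s2,s3,s4,s7,s8,s10,s12,s14} on symbol L: members go to different blocks, giving {s0,s2,s3,s4,s8,s10} and {s7,s12,s14}.
Refine {s0,s2,s3,s4,s8,s10} on symbol L: members go to different blocks, giving {s0,s2,s3,s8} and {s4,s10}.
On input L, block {s6,s11,s13} splits into {s6,s13} and {s11}.
Stable partition: {s0,s2,s3,s8} | {s6,s13} | {s9} | {s7,s12,s14} | {s4,s10} | {s11} — 6 equivalence classes.
s0 and s8 lie in the same block of the stable partition, so they are equivalent — no string distinguishes them.

No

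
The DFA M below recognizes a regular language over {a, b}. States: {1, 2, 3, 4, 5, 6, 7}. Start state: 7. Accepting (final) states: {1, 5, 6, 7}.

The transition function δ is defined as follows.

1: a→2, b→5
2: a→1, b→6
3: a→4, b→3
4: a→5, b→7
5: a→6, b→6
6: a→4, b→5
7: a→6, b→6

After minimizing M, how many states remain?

3

Reachable states from the start: {4,5,6,7}. Unreachable: {1,2,3} — drop them.
Initial partition by acceptance: {5,6,7} | {4}.
Refine {5,6,7} on symbol a: members go to different blocks, giving {5,7} and {6}.
Stable partition: {5,7} | {4} | {6} — 3 equivalence classes.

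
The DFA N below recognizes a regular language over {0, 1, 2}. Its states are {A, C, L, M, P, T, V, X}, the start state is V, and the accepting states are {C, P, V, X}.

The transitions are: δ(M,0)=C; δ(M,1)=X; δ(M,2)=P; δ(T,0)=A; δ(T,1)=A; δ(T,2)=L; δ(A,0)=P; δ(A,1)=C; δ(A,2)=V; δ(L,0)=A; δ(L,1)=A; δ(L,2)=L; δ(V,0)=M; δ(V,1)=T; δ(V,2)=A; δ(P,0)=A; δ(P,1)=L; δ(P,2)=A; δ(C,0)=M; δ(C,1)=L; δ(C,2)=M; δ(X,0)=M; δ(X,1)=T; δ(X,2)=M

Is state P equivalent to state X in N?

Yes

P0 = {C,P,V,X} | {A,L,M,T}.
Refine {A,L,M,T} on symbol 0: members go to different blocks, giving {L,T} and {A,M}.
Stable partition: {C,P,V,X} | {L,T} | {A,M} — 3 equivalence classes.
P and X lie in the same block of the stable partition, so they are equivalent — no string distinguishes them.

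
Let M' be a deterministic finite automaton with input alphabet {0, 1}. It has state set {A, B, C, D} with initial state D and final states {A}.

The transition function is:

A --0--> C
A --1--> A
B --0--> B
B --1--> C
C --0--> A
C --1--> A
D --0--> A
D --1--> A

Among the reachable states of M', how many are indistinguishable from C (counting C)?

2

Reachable states from the start: {A,C,D}. Unreachable: {B} — drop them.
Initial partition by acceptance: {A} | {C,D}.
Stable partition: {A} | {C,D} — 2 equivalence classes.
State C belongs to the block {C,D}, which has 2 states.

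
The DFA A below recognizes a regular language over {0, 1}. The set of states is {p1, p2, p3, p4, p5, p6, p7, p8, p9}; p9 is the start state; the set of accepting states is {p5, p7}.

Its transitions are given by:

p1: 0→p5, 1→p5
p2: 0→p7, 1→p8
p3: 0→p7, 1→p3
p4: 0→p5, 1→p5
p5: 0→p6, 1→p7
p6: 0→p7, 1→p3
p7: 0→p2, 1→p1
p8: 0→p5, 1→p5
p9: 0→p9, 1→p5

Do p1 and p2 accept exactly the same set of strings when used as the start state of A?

Reachable states from the start: {p1,p2,p3,p5,p6,p7,p8,p9}. Unreachable: {p4} — drop them.
P0 = {p5,p7} | {p1,p2,p3,p6,p8,p9}.
Refine {p5,p7} on symbol 1: members go to different blocks, giving {p5} and {p7}.
Refine {p1,p2,p3,p6,p8,p9} on symbol 0: members go to different blocks, giving {p2,p3,p6} and {p1,p8} and {p9}.
On input 1, block {p2,p3,p6} splits into {p3,p6} and {p2}.
Stable partition: {p5} | {p3,p6} | {p7} | {p1,p8} | {p9} | {p2} — 6 equivalence classes.
p1 and p2 end up in different blocks, so they are distinguishable. For instance, the string '1' is accepted from only p1.

No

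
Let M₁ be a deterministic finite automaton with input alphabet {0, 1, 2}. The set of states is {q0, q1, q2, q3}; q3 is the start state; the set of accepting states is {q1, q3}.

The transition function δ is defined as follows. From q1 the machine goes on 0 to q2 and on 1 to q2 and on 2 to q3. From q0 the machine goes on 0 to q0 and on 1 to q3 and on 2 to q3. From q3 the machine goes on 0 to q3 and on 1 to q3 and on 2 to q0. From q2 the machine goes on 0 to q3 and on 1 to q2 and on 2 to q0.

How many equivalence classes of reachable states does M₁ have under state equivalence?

States {q1,q2} cannot be reached from the start state, so discard them.
P0 = {q3} | {q0}.
The partition is now stable with 2 blocks: {q3} | {q0}.

2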